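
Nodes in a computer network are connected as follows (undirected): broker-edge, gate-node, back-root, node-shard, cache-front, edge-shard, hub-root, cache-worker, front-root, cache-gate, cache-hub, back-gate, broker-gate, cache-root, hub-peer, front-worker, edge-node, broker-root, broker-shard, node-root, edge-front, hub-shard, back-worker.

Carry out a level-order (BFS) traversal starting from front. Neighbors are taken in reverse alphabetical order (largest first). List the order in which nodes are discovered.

Visit front; enqueue worker, root, edge, cache → queue [worker, root, edge, cache]
Visit worker; enqueue back → queue [root, edge, cache, back]
Visit root; enqueue node, hub, broker → queue [edge, cache, back, node, hub, broker]
Visit edge; enqueue shard → queue [cache, back, node, hub, broker, shard]
Visit cache; enqueue gate → queue [back, node, hub, broker, shard, gate]
Visit back → queue [node, hub, broker, shard, gate]
Visit node → queue [hub, broker, shard, gate]
Visit hub; enqueue peer → queue [broker, shard, gate, peer]
Visit broker → queue [shard, gate, peer]
Visit shard → queue [gate, peer]
Visit gate → queue [peer]
Visit peer → queue []

front → worker → root → edge → cache → back → node → hub → broker → shard → gate → peer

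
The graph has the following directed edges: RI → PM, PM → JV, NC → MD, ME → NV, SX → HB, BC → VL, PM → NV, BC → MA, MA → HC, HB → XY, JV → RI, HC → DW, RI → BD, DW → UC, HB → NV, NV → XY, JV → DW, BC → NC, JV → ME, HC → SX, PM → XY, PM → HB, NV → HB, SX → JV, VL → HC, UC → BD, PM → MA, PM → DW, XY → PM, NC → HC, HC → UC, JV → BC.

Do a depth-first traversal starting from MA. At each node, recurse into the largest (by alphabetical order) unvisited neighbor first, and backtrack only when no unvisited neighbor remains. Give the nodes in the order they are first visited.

Visit MA
MA → HC
HC → UC
UC → BD
HC → SX
SX → JV
JV → RI
RI → PM
PM → XY
PM → NV
NV → HB
PM → DW
JV → ME
JV → BC
BC → VL
BC → NC
NC → MD

MA → HC → UC → BD → SX → JV → RI → PM → XY → NV → HB → DW → ME → BC → VL → NC → MD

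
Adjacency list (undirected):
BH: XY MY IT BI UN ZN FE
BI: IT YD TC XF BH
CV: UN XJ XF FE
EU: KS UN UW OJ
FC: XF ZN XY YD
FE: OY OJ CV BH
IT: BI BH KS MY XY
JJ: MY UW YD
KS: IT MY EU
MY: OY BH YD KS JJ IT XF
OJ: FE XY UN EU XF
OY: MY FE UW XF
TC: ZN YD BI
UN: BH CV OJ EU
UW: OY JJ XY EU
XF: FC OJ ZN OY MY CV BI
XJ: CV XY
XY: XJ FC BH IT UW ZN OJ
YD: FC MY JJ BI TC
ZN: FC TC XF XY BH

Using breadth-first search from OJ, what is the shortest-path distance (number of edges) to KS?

Level 0: OJ
Level 1: EU, FE, UN, XF, XY
Level 2: BH, BI, CV, FC, IT, KS, MY, OY, UW, XJ, ZN
Level 3: JJ, TC, YD
KS first appears at level 2.

2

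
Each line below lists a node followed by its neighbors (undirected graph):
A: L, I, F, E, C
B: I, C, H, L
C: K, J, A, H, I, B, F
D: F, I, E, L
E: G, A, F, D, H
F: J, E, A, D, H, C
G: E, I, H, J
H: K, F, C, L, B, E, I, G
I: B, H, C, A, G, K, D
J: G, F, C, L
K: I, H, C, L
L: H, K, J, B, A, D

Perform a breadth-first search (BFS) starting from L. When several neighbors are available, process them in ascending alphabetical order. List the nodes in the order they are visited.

L → A → B → D → H → J → K → C → E → F → I → G

Visit L; enqueue A, B, D, H, J, K → queue [A, B, D, H, J, K]
Visit A; enqueue C, E, F, I → queue [B, D, H, J, K, C, E, F, I]
Visit B → queue [D, H, J, K, C, E, F, I]
Visit D → queue [H, J, K, C, E, F, I]
Visit H; enqueue G → queue [J, K, C, E, F, I, G]
Visit J → queue [K, C, E, F, I, G]
Visit K → queue [C, E, F, I, G]
Visit C → queue [E, F, I, G]
Visit E → queue [F, I, G]
Visit F → queue [I, G]
Visit I → queue [G]
Visit G → queue []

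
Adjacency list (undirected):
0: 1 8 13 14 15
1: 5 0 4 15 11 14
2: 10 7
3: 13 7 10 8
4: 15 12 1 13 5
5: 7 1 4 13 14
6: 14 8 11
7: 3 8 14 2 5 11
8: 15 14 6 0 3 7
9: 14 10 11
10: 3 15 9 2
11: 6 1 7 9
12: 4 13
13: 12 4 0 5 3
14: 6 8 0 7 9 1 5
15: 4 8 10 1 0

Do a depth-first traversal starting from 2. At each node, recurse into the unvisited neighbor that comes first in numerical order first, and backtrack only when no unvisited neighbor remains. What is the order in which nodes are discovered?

2, 7, 3, 8, 0, 1, 4, 5, 13, 12, 14, 6, 11, 9, 10, 15

Visit 2
2 → 7
7 → 3
3 → 8
8 → 0
0 → 1
1 → 4
4 → 5
5 → 13
13 → 12
5 → 14
14 → 6
6 → 11
11 → 9
9 → 10
10 → 15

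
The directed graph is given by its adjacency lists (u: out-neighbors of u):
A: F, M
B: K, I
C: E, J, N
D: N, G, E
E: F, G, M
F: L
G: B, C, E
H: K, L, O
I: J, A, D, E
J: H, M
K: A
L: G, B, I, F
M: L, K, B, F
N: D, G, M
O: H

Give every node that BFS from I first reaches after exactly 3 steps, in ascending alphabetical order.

B, C, K, L, O

Level 0: I
Level 1: A, D, E, J
Level 2: F, G, H, M, N
Level 3: B, C, K, L, O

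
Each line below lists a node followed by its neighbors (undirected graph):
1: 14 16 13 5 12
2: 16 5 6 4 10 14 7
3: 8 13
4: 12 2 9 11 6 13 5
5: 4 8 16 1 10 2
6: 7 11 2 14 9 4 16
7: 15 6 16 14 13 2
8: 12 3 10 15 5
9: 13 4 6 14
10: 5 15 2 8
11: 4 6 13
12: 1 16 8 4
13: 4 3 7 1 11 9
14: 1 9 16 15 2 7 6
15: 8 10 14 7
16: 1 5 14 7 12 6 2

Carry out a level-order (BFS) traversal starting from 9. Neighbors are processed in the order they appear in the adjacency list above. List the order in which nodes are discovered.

Visit 9; enqueue 13, 4, 6, 14 → queue [13, 4, 6, 14]
Visit 13; enqueue 3, 7, 1, 11 → queue [4, 6, 14, 3, 7, 1, 11]
Visit 4; enqueue 12, 2, 5 → queue [6, 14, 3, 7, 1, 11, 12, 2, 5]
Visit 6; enqueue 16 → queue [14, 3, 7, 1, 11, 12, 2, 5, 16]
Visit 14; enqueue 15 → queue [3, 7, 1, 11, 12, 2, 5, 16, 15]
Visit 3; enqueue 8 → queue [7, 1, 11, 12, 2, 5, 16, 15, 8]
Visit 7 → queue [1, 11, 12, 2, 5, 16, 15, 8]
Visit 1 → queue [11, 12, 2, 5, 16, 15, 8]
Visit 11 → queue [12, 2, 5, 16, 15, 8]
Visit 12 → queue [2, 5, 16, 15, 8]
Visit 2; enqueue 10 → queue [5, 16, 15, 8, 10]
Visit 5 → queue [16, 15, 8, 10]
Visit 16 → queue [15, 8, 10]
Visit 15 → queue [8, 10]
Visit 8 → queue [10]
Visit 10 → queue []

9 -> 13 -> 4 -> 6 -> 14 -> 3 -> 7 -> 1 -> 11 -> 12 -> 2 -> 5 -> 16 -> 15 -> 8 -> 10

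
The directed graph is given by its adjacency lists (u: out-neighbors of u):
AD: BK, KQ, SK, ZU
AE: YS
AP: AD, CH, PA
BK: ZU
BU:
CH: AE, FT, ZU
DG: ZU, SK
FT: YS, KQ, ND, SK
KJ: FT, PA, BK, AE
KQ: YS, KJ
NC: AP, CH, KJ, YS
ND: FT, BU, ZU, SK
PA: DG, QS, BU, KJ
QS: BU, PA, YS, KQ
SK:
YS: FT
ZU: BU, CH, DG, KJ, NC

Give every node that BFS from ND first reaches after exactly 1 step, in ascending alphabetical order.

BU, FT, SK, ZU

Level 0: ND
Level 1: BU, FT, SK, ZU
Level 2: CH, DG, KJ, KQ, NC, YS
Level 3: AE, AP, BK, PA
Level 4: AD, QS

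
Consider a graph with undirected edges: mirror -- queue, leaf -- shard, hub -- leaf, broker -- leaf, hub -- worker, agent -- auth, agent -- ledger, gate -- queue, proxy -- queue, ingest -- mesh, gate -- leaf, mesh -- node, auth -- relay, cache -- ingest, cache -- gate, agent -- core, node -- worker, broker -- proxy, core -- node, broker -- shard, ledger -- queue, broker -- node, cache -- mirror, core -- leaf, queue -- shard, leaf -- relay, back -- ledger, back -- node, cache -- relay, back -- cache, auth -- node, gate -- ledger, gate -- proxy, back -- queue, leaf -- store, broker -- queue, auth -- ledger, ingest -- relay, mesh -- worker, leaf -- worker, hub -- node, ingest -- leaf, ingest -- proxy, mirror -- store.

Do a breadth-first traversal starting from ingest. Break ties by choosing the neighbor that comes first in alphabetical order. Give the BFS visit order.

Visit ingest; enqueue cache, leaf, mesh, proxy, relay → queue [cache, leaf, mesh, proxy, relay]
Visit cache; enqueue back, gate, mirror → queue [leaf, mesh, proxy, relay, back, gate, mirror]
Visit leaf; enqueue broker, core, hub, shard, store, worker → queue [mesh, proxy, relay, back, gate, mirror, broker, core, hub, shard, store, worker]
Visit mesh; enqueue node → queue [proxy, relay, back, gate, mirror, broker, core, hub, shard, store, worker, node]
Visit proxy; enqueue queue → queue [relay, back, gate, mirror, broker, core, hub, shard, store, worker, node, queue]
Visit relay; enqueue auth → queue [back, gate, mirror, broker, core, hub, shard, store, worker, node, queue, auth]
Visit back; enqueue ledger → queue [gate, mirror, broker, core, hub, shard, store, worker, node, queue, auth, ledger]
Visit gate → queue [mirror, broker, core, hub, shard, store, worker, node, queue, auth, ledger]
Visit mirror → queue [broker, core, hub, shard, store, worker, node, queue, auth, ledger]
Visit broker → queue [core, hub, shard, store, worker, node, queue, auth, ledger]
Visit core; enqueue agent → queue [hub, shard, store, worker, node, queue, auth, ledger, agent]
Visit hub → queue [shard, store, worker, node, queue, auth, ledger, agent]
Visit shard → queue [store, worker, node, queue, auth, ledger, agent]
Visit store → queue [worker, node, queue, auth, ledger, agent]
Visit worker → queue [node, queue, auth, ledger, agent]
Visit node → queue [queue, auth, ledger, agent]
Visit queue → queue [auth, ledger, agent]
Visit auth → queue [ledger, agent]
Visit ledger → queue [agent]
Visit agent → queue []

ingest → cache → leaf → mesh → proxy → relay → back → gate → mirror → broker → core → hub → shard → store → worker → node → queue → auth → ledger → agent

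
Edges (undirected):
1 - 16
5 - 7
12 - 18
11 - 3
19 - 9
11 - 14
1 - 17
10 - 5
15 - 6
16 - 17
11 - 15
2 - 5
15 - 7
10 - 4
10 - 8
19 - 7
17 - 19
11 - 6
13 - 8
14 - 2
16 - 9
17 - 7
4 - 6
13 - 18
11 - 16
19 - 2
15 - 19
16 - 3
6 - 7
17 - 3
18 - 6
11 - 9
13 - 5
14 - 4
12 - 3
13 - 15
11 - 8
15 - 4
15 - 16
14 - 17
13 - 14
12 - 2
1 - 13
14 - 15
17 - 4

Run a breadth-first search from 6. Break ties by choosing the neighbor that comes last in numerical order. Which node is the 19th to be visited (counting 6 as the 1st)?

2

Visit 6; enqueue 18, 15, 11, 7, 4 → queue [18, 15, 11, 7, 4]
Visit 18; enqueue 13, 12 → queue [15, 11, 7, 4, 13, 12]
Visit 15; enqueue 19, 16, 14 → queue [11, 7, 4, 13, 12, 19, 16, 14]
Visit 11; enqueue 9, 8, 3 → queue [7, 4, 13, 12, 19, 16, 14, 9, 8, 3]
Visit 7; enqueue 17, 5 → queue [4, 13, 12, 19, 16, 14, 9, 8, 3, 17, 5]
Visit 4; enqueue 10 → queue [13, 12, 19, 16, 14, 9, 8, 3, 17, 5, 10]
Visit 13; enqueue 1 → queue [12, 19, 16, 14, 9, 8, 3, 17, 5, 10, 1]
Visit 12; enqueue 2 → queue [19, 16, 14, 9, 8, 3, 17, 5, 10, 1, 2]
Visit 19 → queue [16, 14, 9, 8, 3, 17, 5, 10, 1, 2]
Visit 16 → queue [14, 9, 8, 3, 17, 5, 10, 1, 2]
Visit 14 → queue [9, 8, 3, 17, 5, 10, 1, 2]
Visit 9 → queue [8, 3, 17, 5, 10, 1, 2]
Visit 8 → queue [3, 17, 5, 10, 1, 2]
Visit 3 → queue [17, 5, 10, 1, 2]
Visit 17 → queue [5, 10, 1, 2]
Visit 5 → queue [10, 1, 2]
Visit 10 → queue [1, 2]
Visit 1 → queue [2]
Visit 2 → queue []

Visit order: 6, 18, 15, 11, 7, 4, 13, 12, 19, 16, 14, 9, 8, 3, 17, 5, 10, 1, 2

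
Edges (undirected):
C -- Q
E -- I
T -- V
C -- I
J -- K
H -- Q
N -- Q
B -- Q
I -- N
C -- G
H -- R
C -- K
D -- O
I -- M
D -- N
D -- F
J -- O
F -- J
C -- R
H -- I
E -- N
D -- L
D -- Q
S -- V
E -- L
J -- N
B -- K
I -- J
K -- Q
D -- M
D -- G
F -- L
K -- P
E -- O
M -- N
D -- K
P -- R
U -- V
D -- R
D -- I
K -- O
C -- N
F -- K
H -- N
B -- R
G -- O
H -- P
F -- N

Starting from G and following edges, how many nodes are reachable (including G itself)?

17

BFS from G visits: G, C, D, O, I, K, N, Q, R, F, L, M, E, J, H, B, P
Reachable nodes: 17 of 21 total.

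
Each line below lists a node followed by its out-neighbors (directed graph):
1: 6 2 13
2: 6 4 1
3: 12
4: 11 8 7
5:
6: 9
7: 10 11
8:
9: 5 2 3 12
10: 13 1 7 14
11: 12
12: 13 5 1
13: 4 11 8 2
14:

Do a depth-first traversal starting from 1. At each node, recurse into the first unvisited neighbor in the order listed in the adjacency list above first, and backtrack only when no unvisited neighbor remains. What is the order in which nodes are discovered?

1 → 6 → 9 → 5 → 2 → 4 → 11 → 12 → 13 → 8 → 7 → 10 → 14 → 3

Visit 1
1 → 6
6 → 9
9 → 5
9 → 2
2 → 4
4 → 11
11 → 12
12 → 13
13 → 8
4 → 7
7 → 10
10 → 14
9 → 3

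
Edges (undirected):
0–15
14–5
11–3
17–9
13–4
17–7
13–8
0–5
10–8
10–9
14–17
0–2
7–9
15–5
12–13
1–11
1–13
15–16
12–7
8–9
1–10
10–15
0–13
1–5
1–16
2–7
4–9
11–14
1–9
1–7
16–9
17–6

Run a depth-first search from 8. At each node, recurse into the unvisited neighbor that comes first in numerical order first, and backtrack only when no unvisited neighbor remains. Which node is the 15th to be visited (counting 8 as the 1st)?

3

Visit 8
8 → 9
9 → 1
1 → 5
5 → 0
0 → 2
2 → 7
7 → 12
12 → 13
13 → 4
7 → 17
17 → 6
17 → 14
14 → 11
11 → 3
0 → 15
15 → 10
15 → 16

Visit order: 8, 9, 1, 5, 0, 2, 7, 12, 13, 4, 17, 6, 14, 11, 3, 15, 10, 16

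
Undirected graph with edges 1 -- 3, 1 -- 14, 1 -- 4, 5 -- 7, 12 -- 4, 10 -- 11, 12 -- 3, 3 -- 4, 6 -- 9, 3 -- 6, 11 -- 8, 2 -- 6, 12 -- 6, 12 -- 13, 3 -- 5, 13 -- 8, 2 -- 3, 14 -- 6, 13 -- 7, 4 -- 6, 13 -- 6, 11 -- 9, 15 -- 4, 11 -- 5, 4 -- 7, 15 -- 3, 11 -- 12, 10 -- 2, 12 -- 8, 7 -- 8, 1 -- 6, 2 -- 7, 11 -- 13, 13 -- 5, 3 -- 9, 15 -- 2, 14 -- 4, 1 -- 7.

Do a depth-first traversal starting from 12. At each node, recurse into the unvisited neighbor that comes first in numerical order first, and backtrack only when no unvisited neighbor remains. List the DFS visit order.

12 → 3 → 1 → 4 → 6 → 2 → 7 → 5 → 11 → 8 → 13 → 9 → 10 → 15 → 14

Visit 12
12 → 3
3 → 1
1 → 4
4 → 6
6 → 2
2 → 7
7 → 5
5 → 11
11 → 8
8 → 13
11 → 9
11 → 10
2 → 15
6 → 14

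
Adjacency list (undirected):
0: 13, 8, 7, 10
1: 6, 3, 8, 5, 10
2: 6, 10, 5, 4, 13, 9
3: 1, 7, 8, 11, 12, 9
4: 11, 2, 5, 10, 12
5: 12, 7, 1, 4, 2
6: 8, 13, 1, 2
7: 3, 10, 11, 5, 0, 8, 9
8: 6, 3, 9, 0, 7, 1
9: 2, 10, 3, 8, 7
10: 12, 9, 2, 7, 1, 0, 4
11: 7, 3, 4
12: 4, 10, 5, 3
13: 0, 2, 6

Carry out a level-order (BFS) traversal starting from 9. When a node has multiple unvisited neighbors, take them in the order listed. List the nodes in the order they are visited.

9 2 10 3 8 7 6 5 4 13 12 1 0 11

Visit 9; enqueue 2, 10, 3, 8, 7 → queue [2, 10, 3, 8, 7]
Visit 2; enqueue 6, 5, 4, 13 → queue [10, 3, 8, 7, 6, 5, 4, 13]
Visit 10; enqueue 12, 1, 0 → queue [3, 8, 7, 6, 5, 4, 13, 12, 1, 0]
Visit 3; enqueue 11 → queue [8, 7, 6, 5, 4, 13, 12, 1, 0, 11]
Visit 8 → queue [7, 6, 5, 4, 13, 12, 1, 0, 11]
Visit 7 → queue [6, 5, 4, 13, 12, 1, 0, 11]
Visit 6 → queue [5, 4, 13, 12, 1, 0, 11]
Visit 5 → queue [4, 13, 12, 1, 0, 11]
Visit 4 → queue [13, 12, 1, 0, 11]
Visit 13 → queue [12, 1, 0, 11]
Visit 12 → queue [1, 0, 11]
Visit 1 → queue [0, 11]
Visit 0 → queue [11]
Visit 11 → queue []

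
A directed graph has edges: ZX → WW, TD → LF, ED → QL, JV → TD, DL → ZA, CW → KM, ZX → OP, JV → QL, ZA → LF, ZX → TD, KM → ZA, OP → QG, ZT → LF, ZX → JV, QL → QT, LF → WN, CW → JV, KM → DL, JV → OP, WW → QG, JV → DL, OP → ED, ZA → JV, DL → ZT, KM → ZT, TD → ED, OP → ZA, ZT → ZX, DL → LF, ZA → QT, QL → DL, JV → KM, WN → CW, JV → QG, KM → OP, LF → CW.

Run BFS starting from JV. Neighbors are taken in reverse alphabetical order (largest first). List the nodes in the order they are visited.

Visit JV; enqueue TD, QL, QG, OP, KM, DL → queue [TD, QL, QG, OP, KM, DL]
Visit TD; enqueue LF, ED → queue [QL, QG, OP, KM, DL, LF, ED]
Visit QL; enqueue QT → queue [QG, OP, KM, DL, LF, ED, QT]
Visit QG → queue [OP, KM, DL, LF, ED, QT]
Visit OP; enqueue ZA → queue [KM, DL, LF, ED, QT, ZA]
Visit KM; enqueue ZT → queue [DL, LF, ED, QT, ZA, ZT]
Visit DL → queue [LF, ED, QT, ZA, ZT]
Visit LF; enqueue WN, CW → queue [ED, QT, ZA, ZT, WN, CW]
Visit ED → queue [QT, ZA, ZT, WN, CW]
Visit QT → queue [ZA, ZT, WN, CW]
Visit ZA → queue [ZT, WN, CW]
Visit ZT; enqueue ZX → queue [WN, CW, ZX]
Visit WN → queue [CW, ZX]
Visit CW → queue [ZX]
Visit ZX; enqueue WW → queue [WW]
Visit WW → queue []

JV -> TD -> QL -> QG -> OP -> KM -> DL -> LF -> ED -> QT -> ZA -> ZT -> WN -> CW -> ZX -> WW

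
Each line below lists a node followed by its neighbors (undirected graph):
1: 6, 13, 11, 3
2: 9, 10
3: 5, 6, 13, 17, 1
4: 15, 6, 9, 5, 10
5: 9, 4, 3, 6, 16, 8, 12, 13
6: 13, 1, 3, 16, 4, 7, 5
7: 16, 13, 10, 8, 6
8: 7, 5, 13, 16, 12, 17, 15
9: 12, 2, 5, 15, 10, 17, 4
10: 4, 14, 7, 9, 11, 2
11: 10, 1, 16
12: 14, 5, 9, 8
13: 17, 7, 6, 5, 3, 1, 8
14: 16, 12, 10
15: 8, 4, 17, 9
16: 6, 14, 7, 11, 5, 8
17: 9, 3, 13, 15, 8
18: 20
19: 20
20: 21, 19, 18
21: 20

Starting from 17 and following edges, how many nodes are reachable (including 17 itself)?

17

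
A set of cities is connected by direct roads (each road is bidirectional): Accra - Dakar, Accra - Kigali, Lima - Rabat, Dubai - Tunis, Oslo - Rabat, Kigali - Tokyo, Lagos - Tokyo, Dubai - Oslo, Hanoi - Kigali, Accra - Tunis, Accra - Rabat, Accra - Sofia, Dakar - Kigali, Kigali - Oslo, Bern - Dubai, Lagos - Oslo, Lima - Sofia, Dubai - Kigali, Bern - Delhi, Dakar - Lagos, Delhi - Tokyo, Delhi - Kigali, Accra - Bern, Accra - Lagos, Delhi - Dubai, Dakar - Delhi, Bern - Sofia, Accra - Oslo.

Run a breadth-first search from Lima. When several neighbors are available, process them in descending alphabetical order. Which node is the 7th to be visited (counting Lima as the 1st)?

Dubai

Visit Lima; enqueue Sofia, Rabat → queue [Sofia, Rabat]
Visit Sofia; enqueue Bern, Accra → queue [Rabat, Bern, Accra]
Visit Rabat; enqueue Oslo → queue [Bern, Accra, Oslo]
Visit Bern; enqueue Dubai, Delhi → queue [Accra, Oslo, Dubai, Delhi]
Visit Accra; enqueue Tunis, Lagos, Kigali, Dakar → queue [Oslo, Dubai, Delhi, Tunis, Lagos, Kigali, Dakar]
Visit Oslo → queue [Dubai, Delhi, Tunis, Lagos, Kigali, Dakar]
Visit Dubai → queue [Delhi, Tunis, Lagos, Kigali, Dakar]
Visit Delhi; enqueue Tokyo → queue [Tunis, Lagos, Kigali, Dakar, Tokyo]
Visit Tunis → queue [Lagos, Kigali, Dakar, Tokyo]
Visit Lagos → queue [Kigali, Dakar, Tokyo]
Visit Kigali; enqueue Hanoi → queue [Dakar, Tokyo, Hanoi]
Visit Dakar → queue [Tokyo, Hanoi]
Visit Tokyo → queue [Hanoi]
Visit Hanoi → queue []

Visit order: Lima, Sofia, Rabat, Bern, Accra, Oslo, Dubai, Delhi, Tunis, Lagos, Kigali, Dakar, Tokyo, Hanoi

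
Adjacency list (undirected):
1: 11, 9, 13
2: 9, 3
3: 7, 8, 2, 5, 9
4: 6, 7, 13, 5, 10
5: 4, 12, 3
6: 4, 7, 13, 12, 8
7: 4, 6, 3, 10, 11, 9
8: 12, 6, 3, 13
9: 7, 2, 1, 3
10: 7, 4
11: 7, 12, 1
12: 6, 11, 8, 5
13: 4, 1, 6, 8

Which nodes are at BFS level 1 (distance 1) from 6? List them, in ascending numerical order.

Level 0: 6
Level 1: 4, 7, 8, 12, 13
Level 2: 1, 3, 5, 9, 10, 11
Level 3: 2

4, 7, 8, 12, 13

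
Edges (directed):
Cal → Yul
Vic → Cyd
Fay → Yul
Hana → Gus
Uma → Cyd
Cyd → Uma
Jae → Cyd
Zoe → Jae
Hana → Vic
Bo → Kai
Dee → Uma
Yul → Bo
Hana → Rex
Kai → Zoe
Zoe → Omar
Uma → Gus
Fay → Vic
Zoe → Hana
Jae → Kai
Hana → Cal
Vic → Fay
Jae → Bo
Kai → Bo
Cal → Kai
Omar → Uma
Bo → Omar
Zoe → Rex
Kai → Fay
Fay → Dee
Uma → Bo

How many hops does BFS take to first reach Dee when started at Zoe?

Level 0: Zoe
Level 1: Hana, Jae, Omar, Rex
Level 2: Bo, Cal, Cyd, Gus, Kai, Uma, Vic
Level 3: Fay, Yul
Level 4: Dee
Dee first appears at level 4.

4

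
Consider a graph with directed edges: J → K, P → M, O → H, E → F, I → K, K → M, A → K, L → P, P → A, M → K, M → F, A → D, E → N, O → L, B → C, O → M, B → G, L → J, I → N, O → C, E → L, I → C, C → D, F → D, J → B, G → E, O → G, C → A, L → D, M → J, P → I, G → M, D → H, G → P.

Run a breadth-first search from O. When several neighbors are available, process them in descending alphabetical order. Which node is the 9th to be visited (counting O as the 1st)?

Visit O; enqueue M, L, H, G, C → queue [M, L, H, G, C]
Visit M; enqueue K, J, F → queue [L, H, G, C, K, J, F]
Visit L; enqueue P, D → queue [H, G, C, K, J, F, P, D]
Visit H → queue [G, C, K, J, F, P, D]
Visit G; enqueue E → queue [C, K, J, F, P, D, E]
Visit C; enqueue A → queue [K, J, F, P, D, E, A]
Visit K → queue [J, F, P, D, E, A]
Visit J; enqueue B → queue [F, P, D, E, A, B]
Visit F → queue [P, D, E, A, B]
Visit P; enqueue I → queue [D, E, A, B, I]
Visit D → queue [E, A, B, I]
Visit E; enqueue N → queue [A, B, I, N]
Visit A → queue [B, I, N]
Visit B → queue [I, N]
Visit I → queue [N]
Visit N → queue []

Visit order: O, M, L, H, G, C, K, J, F, P, D, E, A, B, I, N

F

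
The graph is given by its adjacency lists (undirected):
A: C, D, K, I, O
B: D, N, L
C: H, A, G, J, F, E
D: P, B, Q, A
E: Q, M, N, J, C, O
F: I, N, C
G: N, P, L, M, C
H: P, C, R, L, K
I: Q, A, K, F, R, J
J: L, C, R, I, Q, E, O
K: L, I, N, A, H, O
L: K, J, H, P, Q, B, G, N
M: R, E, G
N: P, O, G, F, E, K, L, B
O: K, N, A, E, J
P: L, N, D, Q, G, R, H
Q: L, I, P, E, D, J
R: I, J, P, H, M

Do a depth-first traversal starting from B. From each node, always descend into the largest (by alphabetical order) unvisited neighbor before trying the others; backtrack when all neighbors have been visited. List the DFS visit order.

Visit B
B → N
N → P
P → R
R → M
M → G
G → L
L → Q
Q → J
J → O
O → K
K → I
I → F
F → C
C → H
C → E
C → A
A → D

B, N, P, R, M, G, L, Q, J, O, K, I, F, C, H, E, A, D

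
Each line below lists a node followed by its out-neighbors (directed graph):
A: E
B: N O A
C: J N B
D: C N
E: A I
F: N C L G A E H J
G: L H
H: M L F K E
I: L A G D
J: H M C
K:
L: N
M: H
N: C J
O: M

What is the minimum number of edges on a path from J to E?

Level 0: J
Level 1: C, H, M
Level 2: B, E, F, K, L, N
Level 3: A, G, I, O
Level 4: D
E first appears at level 2.

2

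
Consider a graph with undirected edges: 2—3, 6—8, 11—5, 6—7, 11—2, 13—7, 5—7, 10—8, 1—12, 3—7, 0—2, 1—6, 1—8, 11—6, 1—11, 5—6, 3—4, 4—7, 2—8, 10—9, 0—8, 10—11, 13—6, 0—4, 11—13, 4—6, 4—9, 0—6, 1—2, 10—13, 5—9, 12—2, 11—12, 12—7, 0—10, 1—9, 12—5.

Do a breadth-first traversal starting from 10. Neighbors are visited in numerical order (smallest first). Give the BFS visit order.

Visit 10; enqueue 0, 8, 9, 11, 13 → queue [0, 8, 9, 11, 13]
Visit 0; enqueue 2, 4, 6 → queue [8, 9, 11, 13, 2, 4, 6]
Visit 8; enqueue 1 → queue [9, 11, 13, 2, 4, 6, 1]
Visit 9; enqueue 5 → queue [11, 13, 2, 4, 6, 1, 5]
Visit 11; enqueue 12 → queue [13, 2, 4, 6, 1, 5, 12]
Visit 13; enqueue 7 → queue [2, 4, 6, 1, 5, 12, 7]
Visit 2; enqueue 3 → queue [4, 6, 1, 5, 12, 7, 3]
Visit 4 → queue [6, 1, 5, 12, 7, 3]
Visit 6 → queue [1, 5, 12, 7, 3]
Visit 1 → queue [5, 12, 7, 3]
Visit 5 → queue [12, 7, 3]
Visit 12 → queue [7, 3]
Visit 7 → queue [3]
Visit 3 → queue []

10, 0, 8, 9, 11, 13, 2, 4, 6, 1, 5, 12, 7, 3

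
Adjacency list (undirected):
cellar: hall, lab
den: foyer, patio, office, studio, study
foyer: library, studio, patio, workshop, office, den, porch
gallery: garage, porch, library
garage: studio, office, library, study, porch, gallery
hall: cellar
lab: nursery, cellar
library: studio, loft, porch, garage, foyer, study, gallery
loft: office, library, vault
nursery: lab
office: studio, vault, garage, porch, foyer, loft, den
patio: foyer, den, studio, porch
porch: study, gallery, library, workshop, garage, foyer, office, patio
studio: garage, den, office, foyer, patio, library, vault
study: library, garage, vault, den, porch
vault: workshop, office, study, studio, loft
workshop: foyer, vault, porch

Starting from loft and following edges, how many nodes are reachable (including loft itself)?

BFS from loft visits: loft, office, library, vault, studio, garage, porch, foyer, den, study, gallery, workshop, patio
Reachable nodes: 13 of 17 total.

13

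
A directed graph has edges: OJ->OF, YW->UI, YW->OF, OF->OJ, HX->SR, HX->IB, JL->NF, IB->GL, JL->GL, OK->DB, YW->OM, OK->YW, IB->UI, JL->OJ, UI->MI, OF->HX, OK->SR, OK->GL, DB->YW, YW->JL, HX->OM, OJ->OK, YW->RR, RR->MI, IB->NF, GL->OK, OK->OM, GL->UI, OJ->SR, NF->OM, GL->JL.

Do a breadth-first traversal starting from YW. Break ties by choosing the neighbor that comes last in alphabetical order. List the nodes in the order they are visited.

Visit YW; enqueue UI, RR, OM, OF, JL → queue [UI, RR, OM, OF, JL]
Visit UI; enqueue MI → queue [RR, OM, OF, JL, MI]
Visit RR → queue [OM, OF, JL, MI]
Visit OM → queue [OF, JL, MI]
Visit OF; enqueue OJ, HX → queue [JL, MI, OJ, HX]
Visit JL; enqueue NF, GL → queue [MI, OJ, HX, NF, GL]
Visit MI → queue [OJ, HX, NF, GL]
Visit OJ; enqueue SR, OK → queue [HX, NF, GL, SR, OK]
Visit HX; enqueue IB → queue [NF, GL, SR, OK, IB]
Visit NF → queue [GL, SR, OK, IB]
Visit GL → queue [SR, OK, IB]
Visit SR → queue [OK, IB]
Visit OK; enqueue DB → queue [IB, DB]
Visit IB → queue [DB]
Visit DB → queue []

YW → UI → RR → OM → OF → JL → MI → OJ → HX → NF → GL → SR → OK → IB → DB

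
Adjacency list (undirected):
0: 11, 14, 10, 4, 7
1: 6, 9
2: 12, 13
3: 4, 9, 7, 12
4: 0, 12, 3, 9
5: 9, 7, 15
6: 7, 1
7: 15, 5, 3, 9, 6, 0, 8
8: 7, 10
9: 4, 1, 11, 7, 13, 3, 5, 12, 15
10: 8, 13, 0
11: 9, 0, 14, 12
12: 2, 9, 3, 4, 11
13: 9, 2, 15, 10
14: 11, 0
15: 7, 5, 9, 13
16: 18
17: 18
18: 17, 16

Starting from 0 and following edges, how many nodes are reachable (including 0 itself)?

16

BFS from 0 visits: 0, 11, 14, 10, 4, 7, 9, 12, 8, 13, 3, 15, 5, 6, 1, 2
Reachable nodes: 16 of 19 total.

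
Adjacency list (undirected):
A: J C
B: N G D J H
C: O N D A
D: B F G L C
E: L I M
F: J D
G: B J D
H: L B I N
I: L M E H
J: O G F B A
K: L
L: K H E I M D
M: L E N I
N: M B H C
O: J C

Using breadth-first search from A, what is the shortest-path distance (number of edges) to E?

Level 0: A
Level 1: C, J
Level 2: B, D, F, G, N, O
Level 3: H, L, M
Level 4: E, I, K
E first appears at level 4.

4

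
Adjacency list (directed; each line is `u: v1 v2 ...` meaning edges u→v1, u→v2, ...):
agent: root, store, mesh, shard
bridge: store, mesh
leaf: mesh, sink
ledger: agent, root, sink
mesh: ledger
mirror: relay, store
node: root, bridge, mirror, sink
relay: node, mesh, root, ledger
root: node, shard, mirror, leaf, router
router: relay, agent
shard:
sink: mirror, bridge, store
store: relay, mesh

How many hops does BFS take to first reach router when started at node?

Level 0: node
Level 1: bridge, mirror, root, sink
Level 2: leaf, mesh, relay, router, shard, store
Level 3: agent, ledger
router first appears at level 2.

2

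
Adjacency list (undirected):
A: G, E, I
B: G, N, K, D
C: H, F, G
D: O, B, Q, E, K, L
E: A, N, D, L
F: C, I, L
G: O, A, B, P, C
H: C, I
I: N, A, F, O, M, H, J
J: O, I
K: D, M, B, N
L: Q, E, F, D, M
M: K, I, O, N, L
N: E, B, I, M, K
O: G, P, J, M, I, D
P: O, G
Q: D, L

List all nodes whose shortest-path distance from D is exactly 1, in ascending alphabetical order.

B, E, K, L, O, Q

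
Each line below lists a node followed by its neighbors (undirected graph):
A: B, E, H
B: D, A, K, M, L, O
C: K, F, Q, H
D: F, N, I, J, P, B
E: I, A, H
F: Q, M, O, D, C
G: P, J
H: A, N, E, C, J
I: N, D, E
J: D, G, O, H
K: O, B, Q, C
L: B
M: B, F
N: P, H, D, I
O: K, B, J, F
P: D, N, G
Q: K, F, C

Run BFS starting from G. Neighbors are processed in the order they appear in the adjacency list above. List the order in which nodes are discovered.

G, P, J, D, N, O, H, F, I, B, K, A, E, C, Q, M, L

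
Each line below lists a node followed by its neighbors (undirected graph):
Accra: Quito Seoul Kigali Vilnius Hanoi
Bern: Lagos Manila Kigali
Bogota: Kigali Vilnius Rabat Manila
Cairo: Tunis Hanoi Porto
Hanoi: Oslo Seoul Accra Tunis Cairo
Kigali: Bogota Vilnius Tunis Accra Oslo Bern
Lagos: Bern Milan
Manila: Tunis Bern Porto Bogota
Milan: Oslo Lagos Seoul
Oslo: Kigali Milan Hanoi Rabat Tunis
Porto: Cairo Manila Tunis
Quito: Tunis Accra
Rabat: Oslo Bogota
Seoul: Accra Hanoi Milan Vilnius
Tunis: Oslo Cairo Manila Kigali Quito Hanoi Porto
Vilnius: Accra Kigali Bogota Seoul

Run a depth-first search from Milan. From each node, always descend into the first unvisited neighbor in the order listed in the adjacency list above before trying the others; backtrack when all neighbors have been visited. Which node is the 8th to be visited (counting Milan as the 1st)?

Visit Milan
Milan → Oslo
Oslo → Kigali
Kigali → Bogota
Bogota → Vilnius
Vilnius → Accra
Accra → Quito
Quito → Tunis
Tunis → Cairo
Cairo → Hanoi
Hanoi → Seoul
Cairo → Porto
Porto → Manila
Manila → Bern
Bern → Lagos
Bogota → Rabat

Visit order: Milan, Oslo, Kigali, Bogota, Vilnius, Accra, Quito, Tunis, Cairo, Hanoi, Seoul, Porto, Manila, Bern, Lagos, Rabat

Tunis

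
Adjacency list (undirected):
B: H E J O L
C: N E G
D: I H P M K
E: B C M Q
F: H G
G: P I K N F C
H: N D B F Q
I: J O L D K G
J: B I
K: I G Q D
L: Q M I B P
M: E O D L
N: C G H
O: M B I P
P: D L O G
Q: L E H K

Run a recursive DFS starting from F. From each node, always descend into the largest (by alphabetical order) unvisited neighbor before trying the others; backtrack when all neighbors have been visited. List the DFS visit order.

Visit F
F → H
H → Q
Q → L
L → P
P → O
O → M
M → E
E → C
C → N
N → G
G → K
K → I
I → J
J → B
I → D

F → H → Q → L → P → O → M → E → C → N → G → K → I → J → B → D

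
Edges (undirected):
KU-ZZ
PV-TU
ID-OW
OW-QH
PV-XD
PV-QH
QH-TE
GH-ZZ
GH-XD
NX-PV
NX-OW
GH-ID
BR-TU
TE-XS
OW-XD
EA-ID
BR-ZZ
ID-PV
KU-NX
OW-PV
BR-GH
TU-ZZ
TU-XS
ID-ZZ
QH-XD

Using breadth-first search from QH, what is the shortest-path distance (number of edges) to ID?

2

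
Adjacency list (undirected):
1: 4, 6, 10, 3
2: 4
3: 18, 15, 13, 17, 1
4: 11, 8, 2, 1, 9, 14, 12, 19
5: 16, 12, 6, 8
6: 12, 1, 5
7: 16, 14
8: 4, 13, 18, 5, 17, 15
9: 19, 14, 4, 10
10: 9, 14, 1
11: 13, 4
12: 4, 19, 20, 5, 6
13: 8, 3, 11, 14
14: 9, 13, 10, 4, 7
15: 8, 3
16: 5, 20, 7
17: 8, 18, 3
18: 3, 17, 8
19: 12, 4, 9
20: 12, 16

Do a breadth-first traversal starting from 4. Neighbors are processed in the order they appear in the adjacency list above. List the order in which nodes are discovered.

Visit 4; enqueue 11, 8, 2, 1, 9, 14, 12, 19 → queue [11, 8, 2, 1, 9, 14, 12, 19]
Visit 11; enqueue 13 → queue [8, 2, 1, 9, 14, 12, 19, 13]
Visit 8; enqueue 18, 5, 17, 15 → queue [2, 1, 9, 14, 12, 19, 13, 18, 5, 17, 15]
Visit 2 → queue [1, 9, 14, 12, 19, 13, 18, 5, 17, 15]
Visit 1; enqueue 6, 10, 3 → queue [9, 14, 12, 19, 13, 18, 5, 17, 15, 6, 10, 3]
Visit 9 → queue [14, 12, 19, 13, 18, 5, 17, 15, 6, 10, 3]
Visit 14; enqueue 7 → queue [12, 19, 13, 18, 5, 17, 15, 6, 10, 3, 7]
Visit 12; enqueue 20 → queue [19, 13, 18, 5, 17, 15, 6, 10, 3, 7, 20]
Visit 19 → queue [13, 18, 5, 17, 15, 6, 10, 3, 7, 20]
Visit 13 → queue [18, 5, 17, 15, 6, 10, 3, 7, 20]
Visit 18 → queue [5, 17, 15, 6, 10, 3, 7, 20]
Visit 5; enqueue 16 → queue [17, 15, 6, 10, 3, 7, 20, 16]
Visit 17 → queue [15, 6, 10, 3, 7, 20, 16]
Visit 15 → queue [6, 10, 3, 7, 20, 16]
Visit 6 → queue [10, 3, 7, 20, 16]
Visit 10 → queue [3, 7, 20, 16]
Visit 3 → queue [7, 20, 16]
Visit 7 → queue [20, 16]
Visit 20 → queue [16]
Visit 16 → queue []

4 → 11 → 8 → 2 → 1 → 9 → 14 → 12 → 19 → 13 → 18 → 5 → 17 → 15 → 6 → 10 → 3 → 7 → 20 → 16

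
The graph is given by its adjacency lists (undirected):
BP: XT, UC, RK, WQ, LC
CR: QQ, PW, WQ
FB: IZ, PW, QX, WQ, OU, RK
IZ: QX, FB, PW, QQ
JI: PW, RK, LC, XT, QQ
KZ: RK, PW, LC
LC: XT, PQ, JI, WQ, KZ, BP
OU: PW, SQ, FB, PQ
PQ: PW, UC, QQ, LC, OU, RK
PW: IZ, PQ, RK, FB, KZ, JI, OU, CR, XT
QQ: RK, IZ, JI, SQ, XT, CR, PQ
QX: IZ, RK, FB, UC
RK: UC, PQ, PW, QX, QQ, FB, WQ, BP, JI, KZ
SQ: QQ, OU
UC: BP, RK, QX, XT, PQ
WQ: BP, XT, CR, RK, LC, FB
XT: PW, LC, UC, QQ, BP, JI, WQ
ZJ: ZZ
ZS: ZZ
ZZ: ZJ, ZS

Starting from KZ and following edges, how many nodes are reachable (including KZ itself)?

17

BFS from KZ visits: KZ, RK, PW, LC, UC, PQ, QX, QQ, FB, WQ, BP, JI, IZ, OU, CR, XT, SQ
Reachable nodes: 17 of 20 total.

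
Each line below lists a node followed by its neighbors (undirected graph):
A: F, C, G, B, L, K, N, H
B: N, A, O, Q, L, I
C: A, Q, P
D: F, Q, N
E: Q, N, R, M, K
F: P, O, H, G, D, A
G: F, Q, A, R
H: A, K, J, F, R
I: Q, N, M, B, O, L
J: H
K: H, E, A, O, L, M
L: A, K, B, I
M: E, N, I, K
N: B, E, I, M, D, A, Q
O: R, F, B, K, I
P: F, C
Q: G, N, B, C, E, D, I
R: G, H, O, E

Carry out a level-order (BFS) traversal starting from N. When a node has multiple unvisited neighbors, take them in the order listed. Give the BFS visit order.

Visit N; enqueue B, E, I, M, D, A, Q → queue [B, E, I, M, D, A, Q]
Visit B; enqueue O, L → queue [E, I, M, D, A, Q, O, L]
Visit E; enqueue R, K → queue [I, M, D, A, Q, O, L, R, K]
Visit I → queue [M, D, A, Q, O, L, R, K]
Visit M → queue [D, A, Q, O, L, R, K]
Visit D; enqueue F → queue [A, Q, O, L, R, K, F]
Visit A; enqueue C, G, H → queue [Q, O, L, R, K, F, C, G, H]
Visit Q → queue [O, L, R, K, F, C, G, H]
Visit O → queue [L, R, K, F, C, G, H]
Visit L → queue [R, K, F, C, G, H]
Visit R → queue [K, F, C, G, H]
Visit K → queue [F, C, G, H]
Visit F; enqueue P → queue [C, G, H, P]
Visit C → queue [G, H, P]
Visit G → queue [H, P]
Visit H; enqueue J → queue [P, J]
Visit P → queue [J]
Visit J → queue []

N → B → E → I → M → D → A → Q → O → L → R → K → F → C → G → H → P → J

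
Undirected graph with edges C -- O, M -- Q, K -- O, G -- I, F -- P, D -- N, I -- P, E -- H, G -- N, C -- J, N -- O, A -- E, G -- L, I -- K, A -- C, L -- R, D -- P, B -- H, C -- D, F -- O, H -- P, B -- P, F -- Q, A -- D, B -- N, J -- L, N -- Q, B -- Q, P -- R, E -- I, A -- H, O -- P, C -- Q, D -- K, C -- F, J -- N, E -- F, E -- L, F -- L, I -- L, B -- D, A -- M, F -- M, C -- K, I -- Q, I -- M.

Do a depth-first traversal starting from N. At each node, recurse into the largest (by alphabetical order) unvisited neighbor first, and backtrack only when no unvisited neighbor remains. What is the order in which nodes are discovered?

Visit N
N → Q
Q → M
M → I
I → P
P → R
R → L
L → J
J → C
C → O
O → K
K → D
D → B
B → H
H → E
E → F
E → A
L → G

N, Q, M, I, P, R, L, J, C, O, K, D, B, H, E, F, A, G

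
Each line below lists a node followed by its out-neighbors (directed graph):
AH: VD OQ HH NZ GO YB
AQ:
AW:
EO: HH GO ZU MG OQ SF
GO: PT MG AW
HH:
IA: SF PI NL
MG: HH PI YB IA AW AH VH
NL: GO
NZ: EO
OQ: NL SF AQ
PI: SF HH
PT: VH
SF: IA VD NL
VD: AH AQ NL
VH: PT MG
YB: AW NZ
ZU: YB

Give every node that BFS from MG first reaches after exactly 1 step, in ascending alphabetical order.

Level 0: MG
Level 1: AH, AW, HH, IA, PI, VH, YB
Level 2: GO, NL, NZ, OQ, PT, SF, VD
Level 3: AQ, EO
Level 4: ZU

AH, AW, HH, IA, PI, VH, YB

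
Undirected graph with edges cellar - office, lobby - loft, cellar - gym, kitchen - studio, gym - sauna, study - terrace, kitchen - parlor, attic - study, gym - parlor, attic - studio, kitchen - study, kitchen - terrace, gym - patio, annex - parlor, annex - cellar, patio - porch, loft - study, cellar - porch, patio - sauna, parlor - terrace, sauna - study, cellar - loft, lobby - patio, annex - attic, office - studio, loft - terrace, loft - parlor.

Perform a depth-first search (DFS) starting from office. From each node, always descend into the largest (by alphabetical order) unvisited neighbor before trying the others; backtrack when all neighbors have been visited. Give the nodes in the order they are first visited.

office -> studio -> kitchen -> terrace -> study -> sauna -> patio -> porch -> cellar -> loft -> parlor -> gym -> annex -> attic -> lobby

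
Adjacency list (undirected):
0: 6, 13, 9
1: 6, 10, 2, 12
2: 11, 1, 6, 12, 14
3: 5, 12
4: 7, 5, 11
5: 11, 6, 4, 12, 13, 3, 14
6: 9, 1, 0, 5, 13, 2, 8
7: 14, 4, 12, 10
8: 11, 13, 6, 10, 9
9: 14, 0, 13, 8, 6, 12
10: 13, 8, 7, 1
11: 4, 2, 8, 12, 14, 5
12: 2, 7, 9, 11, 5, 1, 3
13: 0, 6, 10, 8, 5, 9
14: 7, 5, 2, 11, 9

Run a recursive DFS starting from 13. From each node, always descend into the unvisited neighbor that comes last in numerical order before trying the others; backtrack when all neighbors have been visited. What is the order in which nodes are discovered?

13 10 8 11 14 9 12 7 4 5 6 2 1 0 3

Visit 13
13 → 10
10 → 8
8 → 11
11 → 14
14 → 9
9 → 12
12 → 7
7 → 4
4 → 5
5 → 6
6 → 2
2 → 1
6 → 0
5 → 3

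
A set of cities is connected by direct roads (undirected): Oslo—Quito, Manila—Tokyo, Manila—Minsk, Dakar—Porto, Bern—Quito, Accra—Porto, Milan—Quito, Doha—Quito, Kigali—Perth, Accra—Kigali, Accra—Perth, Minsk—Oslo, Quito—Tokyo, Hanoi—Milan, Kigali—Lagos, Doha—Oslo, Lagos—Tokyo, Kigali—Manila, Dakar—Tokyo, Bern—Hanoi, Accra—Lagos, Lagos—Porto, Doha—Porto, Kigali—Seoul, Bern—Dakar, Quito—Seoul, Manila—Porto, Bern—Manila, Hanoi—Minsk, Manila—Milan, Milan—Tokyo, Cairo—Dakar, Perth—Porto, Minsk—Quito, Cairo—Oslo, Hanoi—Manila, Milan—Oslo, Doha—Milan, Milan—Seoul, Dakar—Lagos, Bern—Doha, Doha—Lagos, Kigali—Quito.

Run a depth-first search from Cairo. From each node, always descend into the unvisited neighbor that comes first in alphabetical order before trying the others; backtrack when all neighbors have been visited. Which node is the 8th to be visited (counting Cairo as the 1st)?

Visit Cairo
Cairo → Dakar
Dakar → Bern
Bern → Doha
Doha → Lagos
Lagos → Accra
Accra → Kigali
Kigali → Manila
Manila → Hanoi
Hanoi → Milan
Milan → Oslo
Oslo → Minsk
Minsk → Quito
Quito → Seoul
Quito → Tokyo
Manila → Porto
Porto → Perth

Visit order: Cairo, Dakar, Bern, Doha, Lagos, Accra, Kigali, Manila, Hanoi, Milan, Oslo, Minsk, Quito, Seoul, Tokyo, Porto, Perth

Manila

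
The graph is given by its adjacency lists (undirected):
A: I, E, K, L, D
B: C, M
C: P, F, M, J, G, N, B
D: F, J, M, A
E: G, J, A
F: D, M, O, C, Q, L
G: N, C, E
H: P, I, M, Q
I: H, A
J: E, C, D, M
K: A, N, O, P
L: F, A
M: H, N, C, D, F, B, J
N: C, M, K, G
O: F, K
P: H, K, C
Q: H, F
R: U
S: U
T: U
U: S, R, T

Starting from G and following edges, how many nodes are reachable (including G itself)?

17

BFS from G visits: G, C, E, N, B, F, J, M, P, A, K, D, L, O, Q, H, I
Reachable nodes: 17 of 21 total.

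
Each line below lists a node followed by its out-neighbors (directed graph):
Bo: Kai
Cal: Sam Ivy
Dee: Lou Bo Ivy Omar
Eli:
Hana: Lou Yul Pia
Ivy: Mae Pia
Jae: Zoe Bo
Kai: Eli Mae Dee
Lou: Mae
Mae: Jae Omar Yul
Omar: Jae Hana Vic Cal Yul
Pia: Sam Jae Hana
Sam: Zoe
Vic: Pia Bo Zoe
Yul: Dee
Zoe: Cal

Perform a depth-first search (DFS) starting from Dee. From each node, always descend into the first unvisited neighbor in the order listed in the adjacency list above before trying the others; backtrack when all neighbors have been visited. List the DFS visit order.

Dee -> Lou -> Mae -> Jae -> Zoe -> Cal -> Sam -> Ivy -> Pia -> Hana -> Yul -> Bo -> Kai -> Eli -> Omar -> Vic

Visit Dee
Dee → Lou
Lou → Mae
Mae → Jae
Jae → Zoe
Zoe → Cal
Cal → Sam
Cal → Ivy
Ivy → Pia
Pia → Hana
Hana → Yul
Jae → Bo
Bo → Kai
Kai → Eli
Mae → Omar
Omar → Vic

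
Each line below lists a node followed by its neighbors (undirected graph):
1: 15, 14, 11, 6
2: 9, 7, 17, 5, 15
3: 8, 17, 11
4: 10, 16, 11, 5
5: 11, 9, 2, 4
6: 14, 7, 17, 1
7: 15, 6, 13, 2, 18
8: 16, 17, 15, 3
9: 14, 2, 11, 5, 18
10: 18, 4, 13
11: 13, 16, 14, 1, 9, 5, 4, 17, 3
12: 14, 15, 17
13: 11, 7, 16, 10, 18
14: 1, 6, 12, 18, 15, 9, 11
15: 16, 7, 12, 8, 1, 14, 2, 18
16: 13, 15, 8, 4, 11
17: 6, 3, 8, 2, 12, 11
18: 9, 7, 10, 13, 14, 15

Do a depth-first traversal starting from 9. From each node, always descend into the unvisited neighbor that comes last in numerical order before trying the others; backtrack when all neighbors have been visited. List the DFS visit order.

9 18 15 16 13 11 17 12 14 6 7 2 5 4 10 1 8 3

Visit 9
9 → 18
18 → 15
15 → 16
16 → 13
13 → 11
11 → 17
17 → 12
12 → 14
14 → 6
6 → 7
7 → 2
2 → 5
5 → 4
4 → 10
6 → 1
17 → 8
8 → 3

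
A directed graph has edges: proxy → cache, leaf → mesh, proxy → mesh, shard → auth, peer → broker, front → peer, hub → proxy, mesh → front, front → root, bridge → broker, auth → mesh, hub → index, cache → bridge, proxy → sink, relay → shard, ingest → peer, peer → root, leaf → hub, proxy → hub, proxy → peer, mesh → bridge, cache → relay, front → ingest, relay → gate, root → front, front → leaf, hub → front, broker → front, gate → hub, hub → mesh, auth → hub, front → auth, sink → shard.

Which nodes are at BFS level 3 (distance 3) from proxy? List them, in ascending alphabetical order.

auth, gate, ingest, leaf

Level 0: proxy
Level 1: cache, hub, mesh, peer, sink
Level 2: bridge, broker, front, index, relay, root, shard
Level 3: auth, gate, ingest, leaf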